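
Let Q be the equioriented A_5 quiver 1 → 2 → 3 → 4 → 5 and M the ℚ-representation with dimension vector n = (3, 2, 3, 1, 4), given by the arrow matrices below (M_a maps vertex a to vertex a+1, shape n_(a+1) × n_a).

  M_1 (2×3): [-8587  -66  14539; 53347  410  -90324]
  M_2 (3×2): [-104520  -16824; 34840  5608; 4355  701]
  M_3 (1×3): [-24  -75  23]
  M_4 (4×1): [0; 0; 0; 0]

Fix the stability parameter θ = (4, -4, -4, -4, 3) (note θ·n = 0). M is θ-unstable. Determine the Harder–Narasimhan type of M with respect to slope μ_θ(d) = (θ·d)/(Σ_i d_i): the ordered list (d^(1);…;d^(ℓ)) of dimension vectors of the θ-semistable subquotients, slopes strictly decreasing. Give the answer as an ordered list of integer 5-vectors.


Barcode: M ≅ I[1,1], I[1,2], I[1,4], I[3,3]^2, I[5,5]^4. HN layers by μ_θ (5 steps, strictly decreasing):
  μ^(1)=4; μ^(2)=3; μ^(3)=0; μ^(4)=-2; μ^(5)=-4

((1, 0, 0, 0, 0); (0, 0, 0, 0, 4); (1, 1, 0, 0, 0); (1, 1, 1, 1, 0); (0, 0, 2, 0, 0))


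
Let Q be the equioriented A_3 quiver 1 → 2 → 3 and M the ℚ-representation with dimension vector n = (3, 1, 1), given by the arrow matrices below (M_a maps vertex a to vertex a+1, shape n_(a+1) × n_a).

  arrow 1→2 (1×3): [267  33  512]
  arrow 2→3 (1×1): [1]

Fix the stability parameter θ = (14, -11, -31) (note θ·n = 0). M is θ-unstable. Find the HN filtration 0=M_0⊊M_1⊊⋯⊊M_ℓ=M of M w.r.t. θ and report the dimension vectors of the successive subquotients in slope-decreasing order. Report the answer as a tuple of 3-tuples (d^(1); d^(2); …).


Via rank(M_{q-1}∘⋯∘M_p): M ≅ I[1,1]^2, I[1,3].
μ_θ-semistable layers: μ^(1)=14; μ^(2)=-28/3

((2, 0, 0); (1, 1, 1))


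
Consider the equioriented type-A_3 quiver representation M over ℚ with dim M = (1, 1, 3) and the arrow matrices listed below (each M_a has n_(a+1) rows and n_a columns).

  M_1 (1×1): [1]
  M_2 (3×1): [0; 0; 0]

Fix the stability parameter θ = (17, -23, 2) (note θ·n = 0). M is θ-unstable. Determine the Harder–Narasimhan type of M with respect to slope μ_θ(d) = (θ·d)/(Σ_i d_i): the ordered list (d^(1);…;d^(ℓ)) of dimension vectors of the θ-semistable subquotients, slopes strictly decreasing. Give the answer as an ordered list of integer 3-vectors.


Interval decomposition of M: I[1,2], I[3,3]^3.
HN type (ℓ=2): μ^(1)=2; μ^(2)=-3

((0, 0, 3); (1, 1, 0))


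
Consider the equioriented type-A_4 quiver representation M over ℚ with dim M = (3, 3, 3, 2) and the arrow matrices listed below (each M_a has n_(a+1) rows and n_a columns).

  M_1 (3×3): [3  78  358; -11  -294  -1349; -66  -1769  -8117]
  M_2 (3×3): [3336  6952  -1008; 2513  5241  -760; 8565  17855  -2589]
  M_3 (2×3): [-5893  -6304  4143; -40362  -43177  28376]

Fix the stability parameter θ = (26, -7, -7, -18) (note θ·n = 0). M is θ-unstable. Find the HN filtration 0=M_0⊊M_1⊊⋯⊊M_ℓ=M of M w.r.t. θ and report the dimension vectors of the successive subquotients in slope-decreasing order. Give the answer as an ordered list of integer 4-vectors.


Barcode: M ≅ I[1,2], I[1,4]^2, I[3,3]. HN layers by μ_θ (3 steps, strictly decreasing):
  μ^(1)=19/2; μ^(2)=-3/2; μ^(3)=-7

((1, 1, 0, 0); (2, 2, 2, 2); (0, 0, 1, 0))


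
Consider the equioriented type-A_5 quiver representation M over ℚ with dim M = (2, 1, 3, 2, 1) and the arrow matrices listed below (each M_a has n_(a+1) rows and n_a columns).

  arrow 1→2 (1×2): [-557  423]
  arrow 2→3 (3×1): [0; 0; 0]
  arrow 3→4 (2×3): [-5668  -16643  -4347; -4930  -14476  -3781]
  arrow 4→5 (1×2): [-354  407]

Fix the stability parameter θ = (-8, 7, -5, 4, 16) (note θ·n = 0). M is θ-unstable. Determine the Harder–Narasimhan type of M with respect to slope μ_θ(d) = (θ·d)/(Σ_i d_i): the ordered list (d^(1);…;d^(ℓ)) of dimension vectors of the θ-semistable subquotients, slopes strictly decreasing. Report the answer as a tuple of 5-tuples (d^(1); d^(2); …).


Interval decomposition of M: I[1,1], I[1,2], I[3,3], I[3,4], I[3,5].
HN type (ℓ=5): μ^(1)=16; μ^(2)=7; μ^(3)=4; μ^(4)=-5; μ^(5)=-8

((0, 0, 0, 0, 1); (0, 1, 0, 0, 0); (0, 0, 0, 2, 0); (0, 0, 3, 0, 0); (2, 0, 0, 0, 0))


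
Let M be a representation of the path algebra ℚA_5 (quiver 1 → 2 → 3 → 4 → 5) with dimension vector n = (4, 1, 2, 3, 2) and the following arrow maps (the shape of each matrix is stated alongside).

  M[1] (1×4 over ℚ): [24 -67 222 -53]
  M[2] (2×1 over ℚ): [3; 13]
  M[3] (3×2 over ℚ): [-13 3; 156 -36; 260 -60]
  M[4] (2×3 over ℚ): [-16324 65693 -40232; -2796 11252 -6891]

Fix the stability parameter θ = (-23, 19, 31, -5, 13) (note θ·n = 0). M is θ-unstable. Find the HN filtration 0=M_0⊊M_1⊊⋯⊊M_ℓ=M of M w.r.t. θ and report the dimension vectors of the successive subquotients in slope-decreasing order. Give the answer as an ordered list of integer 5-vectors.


Barcode: M ≅ I[1,1]^3, I[1,3], I[3,4], I[4,5]^2. HN layers by μ_θ (5 steps, strictly decreasing):
  μ^(1)=31; μ^(2)=19; μ^(3)=13; μ^(4)=-5; μ^(5)=-23

((0, 0, 1, 0, 0); (0, 1, 0, 0, 0); (0, 0, 1, 1, 2); (0, 0, 0, 2, 0); (4, 0, 0, 0, 0))


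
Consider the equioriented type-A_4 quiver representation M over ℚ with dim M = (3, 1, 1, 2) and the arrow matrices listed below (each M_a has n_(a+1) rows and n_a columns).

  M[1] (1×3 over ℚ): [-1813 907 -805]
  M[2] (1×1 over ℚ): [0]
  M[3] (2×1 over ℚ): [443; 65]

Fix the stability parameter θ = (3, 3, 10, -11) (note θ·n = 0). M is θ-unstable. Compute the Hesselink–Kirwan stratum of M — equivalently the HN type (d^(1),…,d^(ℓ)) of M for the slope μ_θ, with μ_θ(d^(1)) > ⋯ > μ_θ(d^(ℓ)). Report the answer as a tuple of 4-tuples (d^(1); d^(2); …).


Barcode: M ≅ I[1,1]^2, I[1,2], I[3,4], I[4,4]. HN layers by μ_θ (3 steps, strictly decreasing):
  μ^(1)=3; μ^(2)=-1/2; μ^(3)=-11

((3, 1, 0, 0); (0, 0, 1, 1); (0, 0, 0, 1))


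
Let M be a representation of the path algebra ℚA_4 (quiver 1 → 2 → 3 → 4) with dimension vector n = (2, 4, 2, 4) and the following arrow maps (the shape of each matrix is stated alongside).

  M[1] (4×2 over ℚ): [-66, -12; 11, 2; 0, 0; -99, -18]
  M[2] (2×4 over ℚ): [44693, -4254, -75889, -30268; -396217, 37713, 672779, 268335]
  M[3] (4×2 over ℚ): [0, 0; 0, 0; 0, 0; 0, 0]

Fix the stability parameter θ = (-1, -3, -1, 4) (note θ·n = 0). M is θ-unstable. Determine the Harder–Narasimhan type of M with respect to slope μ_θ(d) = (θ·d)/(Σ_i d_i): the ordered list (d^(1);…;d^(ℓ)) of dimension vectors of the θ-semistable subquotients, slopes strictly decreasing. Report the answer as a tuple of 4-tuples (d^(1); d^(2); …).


Barcode: M ≅ I[1,1], I[1,2], I[2,2], I[2,3]^2, I[4,4]^4. HN layers by μ_θ (4 steps, strictly decreasing):
  μ^(1)=4; μ^(2)=-1; μ^(3)=-2; μ^(4)=-3

((0, 0, 0, 4); (1, 0, 2, 0); (1, 1, 0, 0); (0, 3, 0, 0))


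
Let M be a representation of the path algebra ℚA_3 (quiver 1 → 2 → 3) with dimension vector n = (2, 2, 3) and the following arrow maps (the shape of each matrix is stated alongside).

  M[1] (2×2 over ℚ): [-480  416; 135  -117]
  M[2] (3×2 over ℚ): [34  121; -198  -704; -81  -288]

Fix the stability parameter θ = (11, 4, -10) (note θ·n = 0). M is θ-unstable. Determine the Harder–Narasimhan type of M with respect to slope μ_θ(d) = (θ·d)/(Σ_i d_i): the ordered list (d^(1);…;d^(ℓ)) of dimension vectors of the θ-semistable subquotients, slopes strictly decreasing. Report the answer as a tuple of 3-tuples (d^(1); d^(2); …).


Interval decomposition of M: I[1,1], I[1,3], I[2,3], I[3,3].
HN type (ℓ=4): μ^(1)=11; μ^(2)=5/3; μ^(3)=-3; μ^(4)=-10

((1, 0, 0); (1, 1, 1); (0, 1, 1); (0, 0, 1))


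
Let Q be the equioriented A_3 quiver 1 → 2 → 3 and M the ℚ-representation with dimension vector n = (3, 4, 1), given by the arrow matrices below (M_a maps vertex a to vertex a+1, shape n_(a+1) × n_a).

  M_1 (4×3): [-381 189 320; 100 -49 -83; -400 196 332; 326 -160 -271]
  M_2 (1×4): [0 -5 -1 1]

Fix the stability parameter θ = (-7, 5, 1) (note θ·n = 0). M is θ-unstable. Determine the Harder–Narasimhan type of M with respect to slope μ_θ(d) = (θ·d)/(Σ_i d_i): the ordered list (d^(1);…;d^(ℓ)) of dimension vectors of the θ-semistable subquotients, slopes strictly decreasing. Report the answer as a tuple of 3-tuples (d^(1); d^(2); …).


Via rank(M_{q-1}∘⋯∘M_p): M ≅ I[1,2]^2, I[1,3], I[2,2].
μ_θ-semistable layers: μ^(1)=5; μ^(2)=3; μ^(3)=-7

((0, 3, 0); (0, 1, 1); (3, 0, 0))


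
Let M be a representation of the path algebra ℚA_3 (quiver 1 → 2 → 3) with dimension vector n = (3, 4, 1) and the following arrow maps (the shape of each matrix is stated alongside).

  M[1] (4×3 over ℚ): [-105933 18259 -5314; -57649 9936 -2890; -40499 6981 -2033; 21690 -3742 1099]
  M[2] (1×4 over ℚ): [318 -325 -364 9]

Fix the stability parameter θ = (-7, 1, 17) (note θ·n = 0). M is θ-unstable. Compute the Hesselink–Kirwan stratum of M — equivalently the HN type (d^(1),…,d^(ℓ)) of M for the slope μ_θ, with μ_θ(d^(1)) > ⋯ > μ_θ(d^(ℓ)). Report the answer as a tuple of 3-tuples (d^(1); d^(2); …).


Via rank(M_{q-1}∘⋯∘M_p): M ≅ I[1,2]^2, I[1,3], I[2,2].
μ_θ-semistable layers: μ^(1)=17; μ^(2)=1; μ^(3)=-7

((0, 0, 1); (0, 4, 0); (3, 0, 0))


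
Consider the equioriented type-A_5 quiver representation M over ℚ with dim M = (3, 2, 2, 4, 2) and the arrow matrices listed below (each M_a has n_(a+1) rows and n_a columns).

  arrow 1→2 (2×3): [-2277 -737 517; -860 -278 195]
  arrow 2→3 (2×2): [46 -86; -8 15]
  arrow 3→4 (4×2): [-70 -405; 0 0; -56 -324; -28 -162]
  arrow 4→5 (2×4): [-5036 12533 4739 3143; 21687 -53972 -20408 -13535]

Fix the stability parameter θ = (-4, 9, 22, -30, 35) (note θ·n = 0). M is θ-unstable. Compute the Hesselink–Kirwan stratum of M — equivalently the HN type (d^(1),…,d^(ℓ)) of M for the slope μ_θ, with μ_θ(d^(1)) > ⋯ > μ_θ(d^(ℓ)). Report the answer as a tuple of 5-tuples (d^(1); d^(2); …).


Via rank(M_{q-1}∘⋯∘M_p): M ≅ I[1,1], I[1,3], I[1,5], I[4,4]^2, I[4,5].
μ_θ-semistable layers: μ^(1)=35; μ^(2)=22; μ^(3)=9; μ^(4)=1/3; μ^(5)=-4; μ^(6)=-30

((0, 0, 0, 0, 2); (0, 0, 1, 0, 0); (0, 1, 0, 0, 0); (0, 1, 1, 1, 0); (3, 0, 0, 0, 0); (0, 0, 0, 3, 0))


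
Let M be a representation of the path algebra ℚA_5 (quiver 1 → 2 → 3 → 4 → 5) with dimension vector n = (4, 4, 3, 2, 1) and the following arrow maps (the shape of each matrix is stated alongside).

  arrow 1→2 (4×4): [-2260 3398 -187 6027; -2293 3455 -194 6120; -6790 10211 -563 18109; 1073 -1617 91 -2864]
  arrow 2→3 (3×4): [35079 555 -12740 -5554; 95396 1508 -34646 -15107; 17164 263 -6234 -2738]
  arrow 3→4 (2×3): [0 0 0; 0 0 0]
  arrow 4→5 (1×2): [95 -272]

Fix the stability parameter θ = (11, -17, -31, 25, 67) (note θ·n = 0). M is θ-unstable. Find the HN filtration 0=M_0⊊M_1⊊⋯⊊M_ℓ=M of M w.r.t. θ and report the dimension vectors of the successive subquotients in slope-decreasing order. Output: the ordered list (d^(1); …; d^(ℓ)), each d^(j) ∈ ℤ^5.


Via rank(M_{q-1}∘⋯∘M_p): M ≅ I[1,2], I[1,3]^3, I[4,4], I[4,5].
μ_θ-semistable layers: μ^(1)=67; μ^(2)=25; μ^(3)=-3; μ^(4)=-37/3

((0, 0, 0, 0, 1); (0, 0, 0, 2, 0); (1, 1, 0, 0, 0); (3, 3, 3, 0, 0))


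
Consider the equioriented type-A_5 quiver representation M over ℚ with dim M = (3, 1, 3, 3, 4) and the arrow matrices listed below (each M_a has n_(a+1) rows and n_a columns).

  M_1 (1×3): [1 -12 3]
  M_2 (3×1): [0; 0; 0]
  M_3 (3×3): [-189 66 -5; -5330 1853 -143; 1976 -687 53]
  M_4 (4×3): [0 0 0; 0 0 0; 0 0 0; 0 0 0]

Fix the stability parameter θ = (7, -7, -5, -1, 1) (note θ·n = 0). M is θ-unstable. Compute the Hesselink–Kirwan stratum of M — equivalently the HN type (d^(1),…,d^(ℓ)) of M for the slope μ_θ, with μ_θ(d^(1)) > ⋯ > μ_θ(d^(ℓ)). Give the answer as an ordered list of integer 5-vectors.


Interval decomposition of M: I[1,1]^2, I[1,2], I[3,4]^3, I[5,5]^4.
HN type (ℓ=5): μ^(1)=7; μ^(2)=1; μ^(3)=0; μ^(4)=-1; μ^(5)=-5

((2, 0, 0, 0, 0); (0, 0, 0, 0, 4); (1, 1, 0, 0, 0); (0, 0, 0, 3, 0); (0, 0, 3, 0, 0))


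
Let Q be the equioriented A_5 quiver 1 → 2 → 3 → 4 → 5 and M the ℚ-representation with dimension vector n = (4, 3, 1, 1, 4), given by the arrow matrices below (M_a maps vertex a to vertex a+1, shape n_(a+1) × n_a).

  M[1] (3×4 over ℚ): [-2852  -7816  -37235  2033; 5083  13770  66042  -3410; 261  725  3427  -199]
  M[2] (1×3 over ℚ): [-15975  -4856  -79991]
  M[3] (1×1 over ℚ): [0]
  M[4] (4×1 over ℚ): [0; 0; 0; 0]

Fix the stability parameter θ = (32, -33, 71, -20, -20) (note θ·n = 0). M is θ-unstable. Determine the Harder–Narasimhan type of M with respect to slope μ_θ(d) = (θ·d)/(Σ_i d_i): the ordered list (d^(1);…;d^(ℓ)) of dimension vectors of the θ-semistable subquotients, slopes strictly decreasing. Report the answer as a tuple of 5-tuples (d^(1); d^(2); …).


Barcode: M ≅ I[1,1], I[1,2]^2, I[1,3], I[4,4], I[5,5]^4. HN layers by μ_θ (4 steps, strictly decreasing):
  μ^(1)=71; μ^(2)=32; μ^(3)=-1/2; μ^(4)=-20

((0, 0, 1, 0, 0); (1, 0, 0, 0, 0); (3, 3, 0, 0, 0); (0, 0, 0, 1, 4))


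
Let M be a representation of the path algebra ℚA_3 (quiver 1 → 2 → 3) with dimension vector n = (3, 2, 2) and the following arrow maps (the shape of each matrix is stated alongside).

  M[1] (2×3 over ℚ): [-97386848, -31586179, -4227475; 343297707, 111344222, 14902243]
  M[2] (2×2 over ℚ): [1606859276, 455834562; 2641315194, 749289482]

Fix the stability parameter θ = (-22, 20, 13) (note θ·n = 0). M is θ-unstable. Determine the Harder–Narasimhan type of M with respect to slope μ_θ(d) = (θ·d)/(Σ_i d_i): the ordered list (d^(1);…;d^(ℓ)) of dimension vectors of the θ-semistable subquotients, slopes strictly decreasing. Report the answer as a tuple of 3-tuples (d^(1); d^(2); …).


Barcode: M ≅ I[1,1], I[1,3]^2. HN layers by μ_θ (2 steps, strictly decreasing):
  μ^(1)=33/2; μ^(2)=-22

((0, 2, 2); (3, 0, 0))


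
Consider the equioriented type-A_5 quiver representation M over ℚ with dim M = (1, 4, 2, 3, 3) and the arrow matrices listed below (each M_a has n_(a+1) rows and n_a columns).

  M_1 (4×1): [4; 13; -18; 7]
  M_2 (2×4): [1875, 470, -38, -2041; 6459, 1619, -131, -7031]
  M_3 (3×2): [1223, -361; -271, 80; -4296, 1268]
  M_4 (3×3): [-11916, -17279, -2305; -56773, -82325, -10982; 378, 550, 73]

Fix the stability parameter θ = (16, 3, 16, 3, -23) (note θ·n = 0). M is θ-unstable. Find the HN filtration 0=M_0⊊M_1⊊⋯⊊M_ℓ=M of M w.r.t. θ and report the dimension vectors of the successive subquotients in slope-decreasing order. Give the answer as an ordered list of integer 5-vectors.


Barcode: M ≅ I[1,5], I[2,2]^2, I[2,5], I[4,5]. HN layers by μ_θ (3 steps, strictly decreasing):
  μ^(1)=3; μ^(2)=-1/4; μ^(3)=-10

((1, 3, 1, 1, 1); (0, 1, 1, 1, 1); (0, 0, 0, 1, 1))


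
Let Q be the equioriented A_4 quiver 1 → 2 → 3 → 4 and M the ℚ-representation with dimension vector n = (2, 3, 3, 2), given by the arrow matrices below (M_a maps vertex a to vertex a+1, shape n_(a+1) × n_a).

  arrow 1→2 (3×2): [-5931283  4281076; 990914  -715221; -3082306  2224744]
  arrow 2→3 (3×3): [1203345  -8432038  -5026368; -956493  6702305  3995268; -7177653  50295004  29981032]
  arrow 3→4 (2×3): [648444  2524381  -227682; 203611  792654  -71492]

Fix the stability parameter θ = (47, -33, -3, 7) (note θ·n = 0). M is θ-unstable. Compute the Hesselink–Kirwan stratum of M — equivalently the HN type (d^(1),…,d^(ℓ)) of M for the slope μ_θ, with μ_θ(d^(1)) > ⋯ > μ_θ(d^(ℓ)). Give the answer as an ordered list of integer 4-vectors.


Via rank(M_{q-1}∘⋯∘M_p): M ≅ I[1,4]^2, I[2,2], I[3,3].
μ_θ-semistable layers: μ^(1)=7; μ^(2)=11/3; μ^(3)=-3; μ^(4)=-33

((0, 0, 0, 2); (2, 2, 2, 0); (0, 0, 1, 0); (0, 1, 0, 0))


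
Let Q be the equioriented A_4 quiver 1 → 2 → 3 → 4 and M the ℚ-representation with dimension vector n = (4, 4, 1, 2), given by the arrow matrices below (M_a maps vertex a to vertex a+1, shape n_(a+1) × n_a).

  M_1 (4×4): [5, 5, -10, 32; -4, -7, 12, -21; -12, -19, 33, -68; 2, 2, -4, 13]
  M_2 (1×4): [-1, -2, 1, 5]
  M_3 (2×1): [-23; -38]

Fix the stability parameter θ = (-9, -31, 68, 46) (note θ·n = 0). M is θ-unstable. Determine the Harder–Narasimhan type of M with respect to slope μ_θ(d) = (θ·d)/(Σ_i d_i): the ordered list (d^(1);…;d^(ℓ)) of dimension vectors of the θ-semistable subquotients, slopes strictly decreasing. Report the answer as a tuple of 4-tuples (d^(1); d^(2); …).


Interval decomposition of M: I[1,2]^3, I[1,4], I[4,4].
HN type (ℓ=3): μ^(1)=57; μ^(2)=46; μ^(3)=-20

((0, 0, 1, 1); (0, 0, 0, 1); (4, 4, 0, 0))


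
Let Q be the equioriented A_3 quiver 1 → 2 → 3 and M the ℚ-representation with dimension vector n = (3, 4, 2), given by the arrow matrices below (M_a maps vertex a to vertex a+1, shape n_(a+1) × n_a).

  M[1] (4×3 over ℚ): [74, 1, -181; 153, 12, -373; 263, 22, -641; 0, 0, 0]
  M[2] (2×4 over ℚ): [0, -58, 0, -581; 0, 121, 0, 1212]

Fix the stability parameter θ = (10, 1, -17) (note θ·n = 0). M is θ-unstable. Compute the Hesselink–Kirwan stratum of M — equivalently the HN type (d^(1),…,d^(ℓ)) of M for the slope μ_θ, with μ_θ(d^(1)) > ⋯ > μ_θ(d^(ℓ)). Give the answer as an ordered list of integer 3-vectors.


Interval decomposition of M: I[1,1], I[1,2], I[1,3], I[2,2], I[2,3].
HN type (ℓ=5): μ^(1)=10; μ^(2)=11/2; μ^(3)=1; μ^(4)=-2; μ^(5)=-8

((1, 0, 0); (1, 1, 0); (0, 1, 0); (1, 1, 1); (0, 1, 1))


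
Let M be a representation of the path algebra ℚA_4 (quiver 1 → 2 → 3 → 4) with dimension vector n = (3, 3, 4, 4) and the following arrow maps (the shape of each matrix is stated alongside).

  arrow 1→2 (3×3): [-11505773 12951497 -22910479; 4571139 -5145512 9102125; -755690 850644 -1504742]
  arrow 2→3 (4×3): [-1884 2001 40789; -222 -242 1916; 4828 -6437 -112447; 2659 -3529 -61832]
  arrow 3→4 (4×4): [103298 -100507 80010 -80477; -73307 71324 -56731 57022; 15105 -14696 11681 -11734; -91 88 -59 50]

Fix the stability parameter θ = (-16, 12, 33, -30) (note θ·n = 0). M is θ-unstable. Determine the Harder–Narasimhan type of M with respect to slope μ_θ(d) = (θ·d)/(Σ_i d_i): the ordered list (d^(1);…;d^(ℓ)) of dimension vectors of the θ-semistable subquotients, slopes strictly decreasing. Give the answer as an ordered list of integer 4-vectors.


Via rank(M_{q-1}∘⋯∘M_p): M ≅ I[1,1], I[1,3], I[1,4], I[2,4], I[3,3], I[4,4]^2.
μ_θ-semistable layers: μ^(1)=33; μ^(2)=12; μ^(3)=5; μ^(4)=-16; μ^(5)=-30

((0, 0, 2, 0); (0, 1, 0, 0); (0, 2, 2, 2); (3, 0, 0, 0); (0, 0, 0, 2))


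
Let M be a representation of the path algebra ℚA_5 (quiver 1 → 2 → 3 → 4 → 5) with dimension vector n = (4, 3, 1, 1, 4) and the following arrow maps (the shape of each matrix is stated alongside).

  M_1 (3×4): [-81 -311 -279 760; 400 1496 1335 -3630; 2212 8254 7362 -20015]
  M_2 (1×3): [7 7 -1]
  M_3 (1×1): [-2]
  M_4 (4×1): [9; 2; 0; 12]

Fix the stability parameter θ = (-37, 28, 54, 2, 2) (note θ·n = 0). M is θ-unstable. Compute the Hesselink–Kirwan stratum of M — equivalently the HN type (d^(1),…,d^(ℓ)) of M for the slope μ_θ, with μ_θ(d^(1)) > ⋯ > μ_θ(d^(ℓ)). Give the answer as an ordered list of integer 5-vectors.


Barcode: M ≅ I[1,1], I[1,2]^2, I[1,5], I[5,5]^3. HN layers by μ_θ (4 steps, strictly decreasing):
  μ^(1)=28; μ^(2)=43/2; μ^(3)=2; μ^(4)=-37

((0, 2, 0, 0, 0); (0, 1, 1, 1, 1); (0, 0, 0, 0, 3); (4, 0, 0, 0, 0))


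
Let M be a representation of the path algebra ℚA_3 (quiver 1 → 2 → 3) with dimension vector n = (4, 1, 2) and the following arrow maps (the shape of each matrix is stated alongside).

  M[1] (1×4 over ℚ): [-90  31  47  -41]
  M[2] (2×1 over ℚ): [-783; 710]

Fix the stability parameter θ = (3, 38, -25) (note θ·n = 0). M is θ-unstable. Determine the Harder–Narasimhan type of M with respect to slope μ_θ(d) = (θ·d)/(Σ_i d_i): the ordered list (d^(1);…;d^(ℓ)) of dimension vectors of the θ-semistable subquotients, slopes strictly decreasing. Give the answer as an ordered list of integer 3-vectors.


Barcode: M ≅ I[1,1]^3, I[1,3], I[3,3]. HN layers by μ_θ (3 steps, strictly decreasing):
  μ^(1)=13/2; μ^(2)=3; μ^(3)=-25

((0, 1, 1); (4, 0, 0); (0, 0, 1))


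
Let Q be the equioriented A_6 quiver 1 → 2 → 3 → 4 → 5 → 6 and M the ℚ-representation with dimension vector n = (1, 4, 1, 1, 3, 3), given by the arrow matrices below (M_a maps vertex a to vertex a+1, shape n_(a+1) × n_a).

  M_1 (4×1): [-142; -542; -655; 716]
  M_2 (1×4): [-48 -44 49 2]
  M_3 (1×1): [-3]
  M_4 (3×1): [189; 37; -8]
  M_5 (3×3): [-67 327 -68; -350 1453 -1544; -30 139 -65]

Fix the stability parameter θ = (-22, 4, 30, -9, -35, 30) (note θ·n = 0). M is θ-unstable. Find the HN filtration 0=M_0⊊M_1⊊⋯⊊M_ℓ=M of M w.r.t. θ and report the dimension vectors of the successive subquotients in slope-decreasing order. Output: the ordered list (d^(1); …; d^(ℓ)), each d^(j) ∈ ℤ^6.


Barcode: M ≅ I[1,6], I[2,2]^3, I[5,6]^2. HN layers by μ_θ (5 steps, strictly decreasing):
  μ^(1)=30; μ^(2)=4; μ^(3)=-5/2; μ^(4)=-22; μ^(5)=-35

((0, 0, 0, 0, 0, 3); (0, 3, 0, 0, 0, 0); (0, 1, 1, 1, 1, 0); (1, 0, 0, 0, 0, 0); (0, 0, 0, 0, 2, 0))


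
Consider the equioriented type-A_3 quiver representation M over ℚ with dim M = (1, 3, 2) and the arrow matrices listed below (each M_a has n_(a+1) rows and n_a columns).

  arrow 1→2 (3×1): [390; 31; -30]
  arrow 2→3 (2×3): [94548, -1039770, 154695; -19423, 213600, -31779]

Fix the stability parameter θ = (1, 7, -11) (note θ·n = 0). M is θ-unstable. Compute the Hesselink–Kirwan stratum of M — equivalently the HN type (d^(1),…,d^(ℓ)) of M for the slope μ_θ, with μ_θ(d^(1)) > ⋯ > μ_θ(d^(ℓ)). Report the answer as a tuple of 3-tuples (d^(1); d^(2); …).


Barcode: M ≅ I[1,2], I[2,3]^2. HN layers by μ_θ (3 steps, strictly decreasing):
  μ^(1)=7; μ^(2)=1; μ^(3)=-2

((0, 1, 0); (1, 0, 0); (0, 2, 2))


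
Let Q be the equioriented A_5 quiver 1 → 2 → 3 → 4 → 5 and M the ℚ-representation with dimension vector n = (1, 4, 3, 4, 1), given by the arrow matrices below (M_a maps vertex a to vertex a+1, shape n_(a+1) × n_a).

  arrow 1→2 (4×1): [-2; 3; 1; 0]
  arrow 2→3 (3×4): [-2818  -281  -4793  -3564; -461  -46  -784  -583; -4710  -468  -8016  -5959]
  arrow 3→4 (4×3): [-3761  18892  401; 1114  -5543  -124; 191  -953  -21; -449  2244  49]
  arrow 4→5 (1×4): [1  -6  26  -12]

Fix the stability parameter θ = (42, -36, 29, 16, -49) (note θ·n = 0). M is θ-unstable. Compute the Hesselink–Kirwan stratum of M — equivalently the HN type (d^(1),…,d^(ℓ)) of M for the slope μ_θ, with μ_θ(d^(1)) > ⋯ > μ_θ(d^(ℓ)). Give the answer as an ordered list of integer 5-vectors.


Via rank(M_{q-1}∘⋯∘M_p): M ≅ I[1,2], I[2,3], I[2,4], I[2,5], I[4,4]^2.
μ_θ-semistable layers: μ^(1)=29; μ^(2)=45/2; μ^(3)=16; μ^(4)=3; μ^(5)=-4/3; μ^(6)=-36

((0, 0, 1, 0, 0); (0, 0, 1, 1, 0); (0, 0, 0, 2, 0); (1, 1, 0, 0, 0); (0, 0, 1, 1, 1); (0, 3, 0, 0, 0))


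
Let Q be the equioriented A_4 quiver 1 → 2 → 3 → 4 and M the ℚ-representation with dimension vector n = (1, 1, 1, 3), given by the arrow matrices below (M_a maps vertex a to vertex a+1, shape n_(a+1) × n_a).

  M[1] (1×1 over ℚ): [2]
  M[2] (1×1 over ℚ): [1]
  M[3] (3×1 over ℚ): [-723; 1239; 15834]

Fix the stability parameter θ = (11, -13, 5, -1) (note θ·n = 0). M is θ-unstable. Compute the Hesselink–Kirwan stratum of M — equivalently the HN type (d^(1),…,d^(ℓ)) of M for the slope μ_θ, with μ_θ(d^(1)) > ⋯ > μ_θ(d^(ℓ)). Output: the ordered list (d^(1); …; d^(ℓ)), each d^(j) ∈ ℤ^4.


Interval decomposition of M: I[1,4], I[4,4]^2.
HN type (ℓ=2): μ^(1)=2; μ^(2)=-1

((0, 0, 1, 1); (1, 1, 0, 2))


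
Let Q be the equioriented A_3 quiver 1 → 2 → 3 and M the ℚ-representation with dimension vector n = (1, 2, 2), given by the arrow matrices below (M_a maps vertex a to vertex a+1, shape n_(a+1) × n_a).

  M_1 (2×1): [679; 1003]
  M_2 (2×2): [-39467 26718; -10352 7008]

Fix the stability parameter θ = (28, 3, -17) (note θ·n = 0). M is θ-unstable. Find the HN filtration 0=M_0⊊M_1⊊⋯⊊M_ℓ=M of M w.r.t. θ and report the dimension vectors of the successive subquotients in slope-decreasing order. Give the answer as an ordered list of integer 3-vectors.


Barcode: M ≅ I[1,3], I[2,2], I[3,3]. HN layers by μ_θ (3 steps, strictly decreasing):
  μ^(1)=14/3; μ^(2)=3; μ^(3)=-17

((1, 1, 1); (0, 1, 0); (0, 0, 1))


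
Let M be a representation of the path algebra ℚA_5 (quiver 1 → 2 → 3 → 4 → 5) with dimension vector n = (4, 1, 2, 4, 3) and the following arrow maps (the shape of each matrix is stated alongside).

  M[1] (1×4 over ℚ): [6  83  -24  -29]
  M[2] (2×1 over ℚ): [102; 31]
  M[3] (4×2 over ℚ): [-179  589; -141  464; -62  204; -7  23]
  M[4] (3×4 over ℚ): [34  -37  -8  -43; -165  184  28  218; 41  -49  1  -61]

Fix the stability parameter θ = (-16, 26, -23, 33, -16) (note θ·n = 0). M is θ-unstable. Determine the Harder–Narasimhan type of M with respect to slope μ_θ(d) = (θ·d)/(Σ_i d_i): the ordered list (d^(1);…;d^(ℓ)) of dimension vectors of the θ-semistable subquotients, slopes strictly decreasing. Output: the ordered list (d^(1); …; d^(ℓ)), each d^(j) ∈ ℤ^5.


Barcode: M ≅ I[1,1]^3, I[1,5], I[3,5], I[4,4], I[4,5]. HN layers by μ_θ (5 steps, strictly decreasing):
  μ^(1)=33; μ^(2)=17/2; μ^(3)=3/2; μ^(4)=-16; μ^(5)=-23

((0, 0, 0, 1, 0); (0, 0, 0, 3, 3); (0, 1, 1, 0, 0); (4, 0, 0, 0, 0); (0, 0, 1, 0, 0))


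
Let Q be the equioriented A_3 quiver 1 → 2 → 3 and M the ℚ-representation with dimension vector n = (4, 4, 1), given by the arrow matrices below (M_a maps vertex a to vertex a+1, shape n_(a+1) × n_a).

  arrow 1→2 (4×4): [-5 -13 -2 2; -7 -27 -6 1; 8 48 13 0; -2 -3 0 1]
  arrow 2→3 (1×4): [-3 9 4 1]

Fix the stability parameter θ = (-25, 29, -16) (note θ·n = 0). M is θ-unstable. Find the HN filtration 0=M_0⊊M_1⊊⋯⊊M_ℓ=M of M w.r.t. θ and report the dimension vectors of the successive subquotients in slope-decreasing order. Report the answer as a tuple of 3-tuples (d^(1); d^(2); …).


Interval decomposition of M: I[1,2]^3, I[1,3].
HN type (ℓ=3): μ^(1)=29; μ^(2)=13/2; μ^(3)=-25

((0, 3, 0); (0, 1, 1); (4, 0, 0))


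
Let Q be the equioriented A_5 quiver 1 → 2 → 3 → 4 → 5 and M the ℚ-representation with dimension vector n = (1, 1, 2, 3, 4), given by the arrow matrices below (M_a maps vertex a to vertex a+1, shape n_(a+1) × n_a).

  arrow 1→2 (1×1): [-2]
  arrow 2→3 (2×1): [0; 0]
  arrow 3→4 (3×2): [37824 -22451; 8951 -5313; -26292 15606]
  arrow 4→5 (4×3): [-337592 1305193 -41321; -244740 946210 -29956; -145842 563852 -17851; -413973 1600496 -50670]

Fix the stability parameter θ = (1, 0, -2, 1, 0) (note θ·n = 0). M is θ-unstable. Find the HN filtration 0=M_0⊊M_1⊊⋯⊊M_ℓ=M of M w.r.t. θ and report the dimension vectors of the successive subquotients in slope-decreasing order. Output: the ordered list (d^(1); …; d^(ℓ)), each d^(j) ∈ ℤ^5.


Barcode: M ≅ I[1,2], I[3,5]^2, I[4,5], I[5,5]. HN layers by μ_θ (3 steps, strictly decreasing):
  μ^(1)=1/2; μ^(2)=0; μ^(3)=-2

((1, 1, 0, 3, 3); (0, 0, 0, 0, 1); (0, 0, 2, 0, 0))


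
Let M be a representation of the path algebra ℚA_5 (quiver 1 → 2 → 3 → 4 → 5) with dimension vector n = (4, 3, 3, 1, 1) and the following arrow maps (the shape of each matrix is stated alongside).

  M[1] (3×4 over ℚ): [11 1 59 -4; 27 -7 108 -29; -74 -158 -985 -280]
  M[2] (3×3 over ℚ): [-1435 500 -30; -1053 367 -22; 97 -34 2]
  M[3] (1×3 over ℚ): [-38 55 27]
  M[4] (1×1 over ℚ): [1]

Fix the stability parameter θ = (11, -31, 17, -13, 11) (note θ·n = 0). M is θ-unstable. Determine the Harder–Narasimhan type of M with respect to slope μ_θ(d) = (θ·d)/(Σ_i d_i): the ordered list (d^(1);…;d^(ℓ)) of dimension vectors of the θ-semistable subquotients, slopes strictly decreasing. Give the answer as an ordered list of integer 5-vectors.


Barcode: M ≅ I[1,1], I[1,2], I[1,3], I[1,5], I[3,3]. HN layers by μ_θ (4 steps, strictly decreasing):
  μ^(1)=17; μ^(2)=11; μ^(3)=2; μ^(4)=-10

((0, 0, 2, 0, 0); (1, 0, 0, 0, 1); (0, 0, 1, 1, 0); (3, 3, 0, 0, 0))


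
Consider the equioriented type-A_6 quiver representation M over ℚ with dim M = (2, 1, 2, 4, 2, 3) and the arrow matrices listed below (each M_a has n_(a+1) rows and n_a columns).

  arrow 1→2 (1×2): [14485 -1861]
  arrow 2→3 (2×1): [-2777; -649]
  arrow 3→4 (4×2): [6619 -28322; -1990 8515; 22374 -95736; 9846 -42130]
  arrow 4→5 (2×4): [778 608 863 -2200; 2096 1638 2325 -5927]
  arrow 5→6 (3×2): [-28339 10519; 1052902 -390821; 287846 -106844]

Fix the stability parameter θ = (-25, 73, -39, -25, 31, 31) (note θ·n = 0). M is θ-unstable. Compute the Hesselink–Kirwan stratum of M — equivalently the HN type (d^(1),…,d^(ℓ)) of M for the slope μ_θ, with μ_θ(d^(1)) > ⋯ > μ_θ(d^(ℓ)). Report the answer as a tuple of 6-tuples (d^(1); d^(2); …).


Via rank(M_{q-1}∘⋯∘M_p): M ≅ I[1,1], I[1,6], I[3,4], I[4,4], I[4,6], I[6,6].
μ_θ-semistable layers: μ^(1)=31; μ^(2)=3; μ^(3)=-25; μ^(4)=-39

((0, 0, 0, 0, 2, 3); (0, 1, 1, 1, 0, 0); (2, 0, 0, 3, 0, 0); (0, 0, 1, 0, 0, 0))


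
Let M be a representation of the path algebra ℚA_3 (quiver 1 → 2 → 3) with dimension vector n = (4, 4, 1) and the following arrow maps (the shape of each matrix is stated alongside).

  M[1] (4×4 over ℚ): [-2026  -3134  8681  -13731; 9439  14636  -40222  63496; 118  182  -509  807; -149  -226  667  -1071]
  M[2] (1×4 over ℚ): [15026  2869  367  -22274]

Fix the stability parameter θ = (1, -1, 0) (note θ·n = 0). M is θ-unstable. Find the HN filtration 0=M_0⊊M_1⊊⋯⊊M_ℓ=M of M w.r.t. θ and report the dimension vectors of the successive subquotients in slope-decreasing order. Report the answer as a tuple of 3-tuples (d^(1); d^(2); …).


Via rank(M_{q-1}∘⋯∘M_p): M ≅ I[1,1]^2, I[1,2], I[1,3], I[2,2]^2.
μ_θ-semistable layers: μ^(1)=1; μ^(2)=0; μ^(3)=-1

((2, 0, 0); (2, 2, 1); (0, 2, 0))


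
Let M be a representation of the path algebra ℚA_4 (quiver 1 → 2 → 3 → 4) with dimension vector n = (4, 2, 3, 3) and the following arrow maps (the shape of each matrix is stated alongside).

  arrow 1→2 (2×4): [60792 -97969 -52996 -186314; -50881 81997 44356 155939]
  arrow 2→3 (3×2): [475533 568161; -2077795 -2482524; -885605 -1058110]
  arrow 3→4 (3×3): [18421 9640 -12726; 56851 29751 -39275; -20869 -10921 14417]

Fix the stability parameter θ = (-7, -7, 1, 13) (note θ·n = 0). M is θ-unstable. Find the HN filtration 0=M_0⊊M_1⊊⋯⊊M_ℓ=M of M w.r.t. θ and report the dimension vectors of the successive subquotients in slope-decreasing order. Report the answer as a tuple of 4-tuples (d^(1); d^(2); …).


Via rank(M_{q-1}∘⋯∘M_p): M ≅ I[1,1]^2, I[1,4]^2, I[3,4].
μ_θ-semistable layers: μ^(1)=13; μ^(2)=1; μ^(3)=-7

((0, 0, 0, 3); (0, 0, 3, 0); (4, 2, 0, 0))


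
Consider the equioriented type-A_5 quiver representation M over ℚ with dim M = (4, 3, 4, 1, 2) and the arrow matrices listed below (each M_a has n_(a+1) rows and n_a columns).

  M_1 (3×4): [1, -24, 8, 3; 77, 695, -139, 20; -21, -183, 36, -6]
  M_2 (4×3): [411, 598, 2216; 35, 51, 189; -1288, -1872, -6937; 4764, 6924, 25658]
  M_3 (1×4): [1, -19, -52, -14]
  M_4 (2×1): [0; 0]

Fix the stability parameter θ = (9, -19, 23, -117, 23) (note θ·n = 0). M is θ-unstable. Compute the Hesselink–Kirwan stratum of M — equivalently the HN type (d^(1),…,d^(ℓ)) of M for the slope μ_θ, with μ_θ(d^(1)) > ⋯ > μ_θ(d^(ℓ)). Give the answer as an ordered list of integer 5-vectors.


Via rank(M_{q-1}∘⋯∘M_p): M ≅ I[1,1], I[1,3]^2, I[1,4], I[3,3], I[5,5]^2.
μ_θ-semistable layers: μ^(1)=23; μ^(2)=9; μ^(3)=-5; μ^(4)=-26

((0, 0, 3, 0, 2); (1, 0, 0, 0, 0); (2, 2, 0, 0, 0); (1, 1, 1, 1, 0))


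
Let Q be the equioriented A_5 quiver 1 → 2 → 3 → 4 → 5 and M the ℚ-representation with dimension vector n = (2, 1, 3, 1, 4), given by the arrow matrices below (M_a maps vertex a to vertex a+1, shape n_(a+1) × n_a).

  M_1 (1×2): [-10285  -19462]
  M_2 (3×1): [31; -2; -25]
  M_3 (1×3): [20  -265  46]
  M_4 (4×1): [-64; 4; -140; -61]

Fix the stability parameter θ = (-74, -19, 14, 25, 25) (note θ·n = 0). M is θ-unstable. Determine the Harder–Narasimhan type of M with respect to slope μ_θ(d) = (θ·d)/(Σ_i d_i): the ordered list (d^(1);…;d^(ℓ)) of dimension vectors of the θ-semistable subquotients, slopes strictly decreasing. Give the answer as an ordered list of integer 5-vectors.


Interval decomposition of M: I[1,1], I[1,3], I[3,3], I[3,5], I[5,5]^3.
HN type (ℓ=4): μ^(1)=25; μ^(2)=14; μ^(3)=-19; μ^(4)=-74

((0, 0, 0, 1, 4); (0, 0, 3, 0, 0); (0, 1, 0, 0, 0); (2, 0, 0, 0, 0))


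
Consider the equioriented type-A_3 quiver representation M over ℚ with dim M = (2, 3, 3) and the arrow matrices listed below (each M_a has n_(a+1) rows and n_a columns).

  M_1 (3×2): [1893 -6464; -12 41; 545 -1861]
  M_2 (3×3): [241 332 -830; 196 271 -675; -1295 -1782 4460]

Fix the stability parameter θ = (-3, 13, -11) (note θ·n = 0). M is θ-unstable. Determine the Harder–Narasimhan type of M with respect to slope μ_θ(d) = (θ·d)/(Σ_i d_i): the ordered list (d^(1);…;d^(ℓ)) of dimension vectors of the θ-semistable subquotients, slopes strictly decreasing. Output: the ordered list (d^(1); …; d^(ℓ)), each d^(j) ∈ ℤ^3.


Interval decomposition of M: I[1,2], I[1,3], I[2,3], I[3,3].
HN type (ℓ=4): μ^(1)=13; μ^(2)=1; μ^(3)=-3; μ^(4)=-11

((0, 1, 0); (0, 2, 2); (2, 0, 0); (0, 0, 1))


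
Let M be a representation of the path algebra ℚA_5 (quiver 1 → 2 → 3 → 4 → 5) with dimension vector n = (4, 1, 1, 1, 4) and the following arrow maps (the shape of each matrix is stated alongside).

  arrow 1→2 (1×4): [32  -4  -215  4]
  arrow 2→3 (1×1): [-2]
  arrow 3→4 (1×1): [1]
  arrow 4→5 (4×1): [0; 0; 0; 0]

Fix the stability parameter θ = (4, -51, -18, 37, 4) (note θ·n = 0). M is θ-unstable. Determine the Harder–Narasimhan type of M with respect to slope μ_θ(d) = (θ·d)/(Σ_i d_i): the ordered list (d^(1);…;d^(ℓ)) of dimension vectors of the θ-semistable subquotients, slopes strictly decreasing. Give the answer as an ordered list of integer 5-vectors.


Barcode: M ≅ I[1,1]^3, I[1,4], I[5,5]^4. HN layers by μ_θ (4 steps, strictly decreasing):
  μ^(1)=37; μ^(2)=4; μ^(3)=-18; μ^(4)=-47/2

((0, 0, 0, 1, 0); (3, 0, 0, 0, 4); (0, 0, 1, 0, 0); (1, 1, 0, 0, 0))


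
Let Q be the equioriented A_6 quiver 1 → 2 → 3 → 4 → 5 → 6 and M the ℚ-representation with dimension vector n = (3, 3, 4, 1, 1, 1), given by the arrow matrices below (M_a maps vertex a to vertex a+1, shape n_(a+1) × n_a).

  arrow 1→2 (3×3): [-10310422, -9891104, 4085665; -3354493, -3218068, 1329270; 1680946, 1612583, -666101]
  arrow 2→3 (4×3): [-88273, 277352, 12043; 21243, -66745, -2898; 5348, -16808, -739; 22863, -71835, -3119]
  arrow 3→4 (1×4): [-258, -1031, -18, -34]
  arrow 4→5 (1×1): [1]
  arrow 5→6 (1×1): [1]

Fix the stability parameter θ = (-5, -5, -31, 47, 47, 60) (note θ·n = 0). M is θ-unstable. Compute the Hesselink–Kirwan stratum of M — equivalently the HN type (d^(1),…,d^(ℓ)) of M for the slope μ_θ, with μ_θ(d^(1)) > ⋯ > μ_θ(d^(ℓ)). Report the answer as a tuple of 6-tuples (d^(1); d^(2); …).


Barcode: M ≅ I[1,3]^2, I[1,6], I[3,3]. HN layers by μ_θ (4 steps, strictly decreasing):
  μ^(1)=60; μ^(2)=47; μ^(3)=-41/3; μ^(4)=-31

((0, 0, 0, 0, 0, 1); (0, 0, 0, 1, 1, 0); (3, 3, 3, 0, 0, 0); (0, 0, 1, 0, 0, 0))


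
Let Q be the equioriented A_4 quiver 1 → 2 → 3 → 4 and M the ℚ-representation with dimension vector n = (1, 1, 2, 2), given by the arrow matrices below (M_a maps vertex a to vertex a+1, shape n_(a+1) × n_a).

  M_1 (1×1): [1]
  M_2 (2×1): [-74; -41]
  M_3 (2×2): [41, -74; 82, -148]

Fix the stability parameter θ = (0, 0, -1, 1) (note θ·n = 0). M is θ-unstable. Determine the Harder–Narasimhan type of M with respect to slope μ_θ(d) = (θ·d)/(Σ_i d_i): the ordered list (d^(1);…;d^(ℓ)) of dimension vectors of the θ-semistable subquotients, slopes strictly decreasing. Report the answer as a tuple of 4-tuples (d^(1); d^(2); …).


Via rank(M_{q-1}∘⋯∘M_p): M ≅ I[1,3], I[3,4], I[4,4].
μ_θ-semistable layers: μ^(1)=1; μ^(2)=-1/3; μ^(3)=-1

((0, 0, 0, 2); (1, 1, 1, 0); (0, 0, 1, 0))


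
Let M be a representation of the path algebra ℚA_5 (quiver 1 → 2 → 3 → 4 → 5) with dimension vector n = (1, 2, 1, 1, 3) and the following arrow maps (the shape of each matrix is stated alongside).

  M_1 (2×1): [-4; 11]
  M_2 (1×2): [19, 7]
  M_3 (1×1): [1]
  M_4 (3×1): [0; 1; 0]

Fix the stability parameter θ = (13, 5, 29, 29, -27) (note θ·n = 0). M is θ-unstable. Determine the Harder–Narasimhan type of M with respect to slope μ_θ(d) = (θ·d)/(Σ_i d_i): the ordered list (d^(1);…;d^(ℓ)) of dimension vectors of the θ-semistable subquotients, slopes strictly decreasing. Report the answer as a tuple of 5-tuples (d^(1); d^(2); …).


Barcode: M ≅ I[1,5], I[2,2], I[5,5]^2. HN layers by μ_θ (4 steps, strictly decreasing):
  μ^(1)=31/3; μ^(2)=9; μ^(3)=5; μ^(4)=-27

((0, 0, 1, 1, 1); (1, 1, 0, 0, 0); (0, 1, 0, 0, 0); (0, 0, 0, 0, 2))


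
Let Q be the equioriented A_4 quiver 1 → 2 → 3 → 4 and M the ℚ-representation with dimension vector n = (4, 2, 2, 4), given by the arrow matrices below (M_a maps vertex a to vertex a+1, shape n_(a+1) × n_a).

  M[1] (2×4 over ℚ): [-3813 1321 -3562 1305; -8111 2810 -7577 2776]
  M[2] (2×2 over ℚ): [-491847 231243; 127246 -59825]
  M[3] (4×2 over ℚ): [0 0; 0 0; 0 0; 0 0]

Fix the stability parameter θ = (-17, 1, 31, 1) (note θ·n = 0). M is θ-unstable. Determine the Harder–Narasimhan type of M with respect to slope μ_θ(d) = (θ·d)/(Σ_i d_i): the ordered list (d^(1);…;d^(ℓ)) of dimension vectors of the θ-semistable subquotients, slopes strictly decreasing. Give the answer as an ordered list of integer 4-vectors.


Interval decomposition of M: I[1,1]^2, I[1,3]^2, I[4,4]^4.
HN type (ℓ=3): μ^(1)=31; μ^(2)=1; μ^(3)=-17

((0, 0, 2, 0); (0, 2, 0, 4); (4, 0, 0, 0))


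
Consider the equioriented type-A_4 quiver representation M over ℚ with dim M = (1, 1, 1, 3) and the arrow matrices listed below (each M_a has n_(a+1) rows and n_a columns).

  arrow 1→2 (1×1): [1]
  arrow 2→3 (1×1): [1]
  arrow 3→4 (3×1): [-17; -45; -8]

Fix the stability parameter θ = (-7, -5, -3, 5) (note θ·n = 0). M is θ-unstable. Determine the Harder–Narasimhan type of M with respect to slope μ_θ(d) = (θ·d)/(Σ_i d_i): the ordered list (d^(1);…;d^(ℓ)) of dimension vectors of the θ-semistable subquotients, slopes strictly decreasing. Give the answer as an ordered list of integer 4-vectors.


Interval decomposition of M: I[1,4], I[4,4]^2.
HN type (ℓ=4): μ^(1)=5; μ^(2)=-3; μ^(3)=-5; μ^(4)=-7

((0, 0, 0, 3); (0, 0, 1, 0); (0, 1, 0, 0); (1, 0, 0, 0))


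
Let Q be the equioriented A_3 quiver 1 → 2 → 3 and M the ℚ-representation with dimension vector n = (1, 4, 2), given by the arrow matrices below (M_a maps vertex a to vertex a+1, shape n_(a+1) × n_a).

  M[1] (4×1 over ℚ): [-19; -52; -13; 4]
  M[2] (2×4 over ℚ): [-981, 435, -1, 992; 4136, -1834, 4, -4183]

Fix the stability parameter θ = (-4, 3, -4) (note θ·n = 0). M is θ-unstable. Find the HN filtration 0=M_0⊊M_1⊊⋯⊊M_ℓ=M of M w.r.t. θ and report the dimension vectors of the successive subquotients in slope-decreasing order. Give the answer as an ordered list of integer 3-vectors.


Barcode: M ≅ I[1,2], I[2,2], I[2,3]^2. HN layers by μ_θ (3 steps, strictly decreasing):
  μ^(1)=3; μ^(2)=-1/2; μ^(3)=-4

((0, 2, 0); (0, 2, 2); (1, 0, 0))
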